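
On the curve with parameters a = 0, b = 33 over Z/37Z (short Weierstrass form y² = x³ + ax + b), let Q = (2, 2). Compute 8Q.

Repeated addition: build up to 8Q.
2Q: tangent at (2, 2): λ = (3·2² + 0)/(2·2) ≡ 12/4. 4⁻¹ ≡ 28 (mod 37), so λ ≡ 12·28 ≡ 3.
  x = λ² - 2 - 2 = 9 - 4 ≡ 5; y = λ·(2 - 5) - 2 ≡ 26. → (5, 26)
3Q: (5, 26) + (2, 2). λ = (2 - 26)/(2 - 5) ≡ 13/34 mod 37. 34⁻¹ ≡ 12 (mod 37), so λ ≡ 8.
  x = λ² - 5 - 2 = 64 - 7 ≡ 20; y = λ·(5 - 20) - 26 ≡ 2. → (20, 2)
4Q: (20, 2) + (2, 2). λ = (2 - 2)/(2 - 20) ≡ 0/19 mod 37. 19⁻¹ ≡ 2 (mod 37), so λ ≡ 0.
  x = λ² - 20 - 2 = 0 - 22 ≡ 15; y = λ·(20 - 15) - 2 ≡ 35. → (15, 35)
5Q: (15, 35) + (2, 2). λ = (2 - 35)/(2 - 15) ≡ 4/24 mod 37. 24⁻¹ ≡ 17 (mod 37), so λ ≡ 31.
  x = λ² - 15 - 2 = 961 - 17 ≡ 19; y = λ·(15 - 19) - 35 ≡ 26. → (19, 26)
6Q: (19, 26) + (2, 2). λ = (2 - 26)/(2 - 19) ≡ 13/20 mod 37. 20⁻¹ ≡ 13 (mod 37), so λ ≡ 21.
  x = λ² - 19 - 2 = 441 - 21 ≡ 13; y = λ·(19 - 13) - 26 ≡ 26. → (13, 26)
7Q: (13, 26) + (2, 2). λ = (2 - 26)/(2 - 13) ≡ 13/26 mod 37. 26⁻¹ ≡ 10 (mod 37), so λ ≡ 19.
  x = λ² - 13 - 2 = 361 - 15 ≡ 13; y = λ·(13 - 13) - 26 ≡ 11. → (13, 11)
8Q: (13, 11) + (2, 2). λ = (2 - 11)/(2 - 13) ≡ 28/26 mod 37. 26⁻¹ ≡ 10 (mod 37), so λ ≡ 21.
  x = λ² - 13 - 2 = 441 - 15 ≡ 19; y = λ·(13 - 19) - 11 ≡ 11. → (19, 11)

(19, 11)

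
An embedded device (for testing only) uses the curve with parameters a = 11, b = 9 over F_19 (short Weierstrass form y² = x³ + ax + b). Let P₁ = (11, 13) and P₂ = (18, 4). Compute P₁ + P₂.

(6, 5)

(11, 13) + (18, 4). λ = (4 - 13)/(18 - 11) ≡ 10/7 mod 19. 7⁻¹ ≡ 11 (mod 19) since 7·11 = 77 ≡ 1, so λ ≡ 15.
  x = λ² - 11 - 18 = 225 - 29 ≡ 6; y = λ·(11 - 6) - 13 ≡ 5. → (6, 5)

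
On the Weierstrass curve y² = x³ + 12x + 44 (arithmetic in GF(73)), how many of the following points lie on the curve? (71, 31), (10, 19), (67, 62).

3

(71, 31): 31² ≡ 12, rhs ≡ 12 → on.
(10, 19): 19² ≡ 69, rhs ≡ 69 → on.
(67, 62): 62² ≡ 48, rhs ≡ 48 → on.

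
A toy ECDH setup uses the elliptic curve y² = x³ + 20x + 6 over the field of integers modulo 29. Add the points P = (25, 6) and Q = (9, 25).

(25, 6) + (9, 25). λ = (25 - 6)/(9 - 25) ≡ 19/13 mod 29. 13⁻¹ ≡ 9 (mod 29) since 13·9 = 117 ≡ 1, so λ ≡ 26.
  x = λ² - 25 - 9 = 676 - 34 ≡ 4; y = λ·(25 - 4) - 6 ≡ 18. → (4, 18)

(4, 18)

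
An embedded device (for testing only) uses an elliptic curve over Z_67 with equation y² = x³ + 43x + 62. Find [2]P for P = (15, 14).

tangent at (15, 14): λ = (3·15² + 43)/(2·14) ≡ 48/28. 28⁻¹ ≡ 12 (mod 67), so λ ≡ 48·12 ≡ 40.
  x = λ² - 15 - 15 = 1600 - 30 ≡ 29; y = λ·(15 - 29) - 14 ≡ 29. → (29, 29)

(29, 29)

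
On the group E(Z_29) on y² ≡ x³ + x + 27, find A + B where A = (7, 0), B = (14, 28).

(24, 19)

(7, 0) + (14, 28). λ = (28 - 0)/(14 - 7) ≡ 28/7 mod 29. 7⁻¹ ≡ 25 (mod 29) since 7·25 = 175 ≡ 1, so λ ≡ 4.
  x = λ² - 7 - 14 = 16 - 21 ≡ 24; y = λ·(7 - 24) - 0 ≡ 19. → (24, 19)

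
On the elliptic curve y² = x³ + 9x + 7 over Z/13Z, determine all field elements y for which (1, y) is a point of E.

x³ + 9x + 7 = 17 ≡ 4 (mod 13).
Square roots of 4 mod 13: 2 and 11 (since 2² = 4 ≡ 4).

2, 11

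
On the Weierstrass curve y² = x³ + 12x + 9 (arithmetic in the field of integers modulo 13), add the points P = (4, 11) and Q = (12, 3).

(11, 9)

(4, 11) + (12, 3). λ = (3 - 11)/(12 - 4) ≡ 5/8 mod 13. 8⁻¹ ≡ 5 (mod 13), so λ ≡ 12.
  x = λ² - 4 - 12 = 144 - 16 ≡ 11; y = λ·(4 - 11) - 11 ≡ 9. → (11, 9)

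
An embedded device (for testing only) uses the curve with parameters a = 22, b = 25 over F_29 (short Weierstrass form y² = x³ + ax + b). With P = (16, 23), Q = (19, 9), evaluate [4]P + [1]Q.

(21, 2)

First 4P:
Double-and-add on 4 = (100)₂. Start with P = (16, 23) for the leading 1-bit.
double: tangent at (16, 23): λ = (3·16² + 22)/(2·23) ≡ 7/17. 17⁻¹ ≡ 12 (mod 29), so λ ≡ 7·12 ≡ 26.
  x = λ² - 16 - 16 = 676 - 32 ≡ 6; y = λ·(16 - 6) - 23 ≡ 5. → (6, 5)
double: tangent at (6, 5): λ = (3·6² + 22)/(2·5) ≡ 14/10. 10⁻¹ ≡ 3 (mod 29) since 10·3 = 30 ≡ 1, so λ ≡ 14·3 ≡ 13.
  x = λ² - 6 - 6 = 169 - 12 ≡ 12; y = λ·(6 - 12) - 5 ≡ 4. → (12, 4)
4P = (12, 4).
Finally 4P + Q:
(12, 4) + (19, 9). λ = (9 - 4)/(19 - 12) ≡ 5/7 mod 29. 7⁻¹ ≡ 25 (mod 29) since 7·25 = 175 ≡ 1, so λ ≡ 9.
  x = λ² - 12 - 19 = 81 - 31 ≡ 21; y = λ·(12 - 21) - 4 ≡ 2. → (21, 2)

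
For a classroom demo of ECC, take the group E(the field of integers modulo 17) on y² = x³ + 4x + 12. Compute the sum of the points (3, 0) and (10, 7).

(5, 15)

(3, 0) + (10, 7). λ = (7 - 0)/(10 - 3) ≡ 7/7 mod 17. 7⁻¹ ≡ 5 (mod 17), so λ ≡ 1.
  x = λ² - 3 - 10 = 1 - 13 ≡ 5; y = λ·(3 - 5) - 0 ≡ 15. → (5, 15)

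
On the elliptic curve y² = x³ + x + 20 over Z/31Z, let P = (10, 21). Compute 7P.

(10, 10)

Double-and-add on 7 = (111)₂. Start with P = (10, 21) for the leading 1-bit.
double: tangent at (10, 21): λ = (3·10² + 1)/(2·21) ≡ 22/11. 11⁻¹ ≡ 17 (mod 31), so λ ≡ 22·17 ≡ 2.
  x = λ² - 10 - 10 = 4 - 20 ≡ 15; y = λ·(10 - 15) - 21 ≡ 0. → (15, 0)
add P: (15, 0) + (10, 21). λ = (21 - 0)/(10 - 15) ≡ 21/26 mod 31. 26⁻¹ ≡ 6 (mod 31), so λ ≡ 2.
  x = λ² - 15 - 10 = 4 - 25 ≡ 10; y = λ·(15 - 10) - 0 ≡ 10. → (10, 10)
double: tangent at (10, 10): λ = (3·10² + 1)/(2·10) ≡ 22/20. 20⁻¹ ≡ 14 (mod 31), so λ ≡ 22·14 ≡ 29.
  x = λ² - 10 - 10 = 841 - 20 ≡ 15; y = λ·(10 - 15) - 10 ≡ 0. → (15, 0)
add P: (15, 0) + (10, 21). λ = (21 - 0)/(10 - 15) ≡ 21/26 mod 31. 26⁻¹ ≡ 6 (mod 31) since 26·6 = 156 ≡ 1, so λ ≡ 2.
  x = λ² - 15 - 10 = 4 - 25 ≡ 10; y = λ·(15 - 10) - 0 ≡ 10. → (10, 10)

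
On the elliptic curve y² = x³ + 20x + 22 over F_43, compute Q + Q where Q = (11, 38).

tangent at (11, 38): λ = (3·11² + 20)/(2·38) ≡ 39/33. 33⁻¹ ≡ 30 (mod 43), so λ ≡ 39·30 ≡ 9.
  x = λ² - 11 - 11 = 81 - 22 ≡ 16; y = λ·(11 - 16) - 38 ≡ 3. → (16, 3)

(16, 3)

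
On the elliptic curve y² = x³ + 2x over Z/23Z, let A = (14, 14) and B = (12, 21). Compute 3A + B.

First 3A:
Repeated addition: build up to 3A.
2A: tangent at (14, 14): λ = (3·14² + 2)/(2·14) ≡ 15/5. 5⁻¹ ≡ 14 (mod 23), so λ ≡ 15·14 ≡ 3.
  x = λ² - 14 - 14 = 9 - 28 ≡ 4; y = λ·(14 - 4) - 14 ≡ 16. → (4, 16)
3A: (4, 16) + (14, 14). λ = (14 - 16)/(14 - 4) ≡ 21/10 mod 23. 10⁻¹ ≡ 7 (mod 23) since 10·7 = 70 ≡ 1, so λ ≡ 9.
  x = λ² - 4 - 14 = 81 - 18 ≡ 17; y = λ·(4 - 17) - 16 ≡ 5. → (17, 5)
3A = (17, 5).
Finally 3A + B:
(17, 5) + (12, 21). λ = (21 - 5)/(12 - 17) ≡ 16/18 mod 23. 18⁻¹ ≡ 9 (mod 23), so λ ≡ 6.
  x = λ² - 17 - 12 = 36 - 29 ≡ 7; y = λ·(17 - 7) - 5 ≡ 9. → (7, 9)

(7, 9)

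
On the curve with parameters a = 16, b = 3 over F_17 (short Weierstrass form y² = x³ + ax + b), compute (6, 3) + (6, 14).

O

The two points share x = 6 and their y-coordinates satisfy 3 + 14 ≡ 0 (mod 17), so they are inverses. Their sum is ∞.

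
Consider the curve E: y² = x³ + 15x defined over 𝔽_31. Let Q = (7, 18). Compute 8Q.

(4, 0)

Double-and-add on 8 = (1000)₂. Start with Q = (7, 18) for the leading 1-bit.
double: tangent at (7, 18): λ = (3·7² + 15)/(2·18) ≡ 7/5. 5⁻¹ ≡ 25 (mod 31), so λ ≡ 7·25 ≡ 20.
  x = λ² - 7 - 7 = 400 - 14 ≡ 14; y = λ·(7 - 14) - 18 ≡ 28. → (14, 28)
double: tangent at (14, 28): λ = (3·14² + 15)/(2·28) ≡ 14/25. 25⁻¹ ≡ 5 (mod 31), so λ ≡ 14·5 ≡ 8.
  x = λ² - 14 - 14 = 64 - 28 ≡ 5; y = λ·(14 - 5) - 28 ≡ 13. → (5, 13)
double: tangent at (5, 13): λ = (3·5² + 15)/(2·13) ≡ 28/26. 26⁻¹ ≡ 6 (mod 31), so λ ≡ 28·6 ≡ 13.
  x = λ² - 5 - 5 = 169 - 10 ≡ 4; y = λ·(5 - 4) - 13 ≡ 0. → (4, 0)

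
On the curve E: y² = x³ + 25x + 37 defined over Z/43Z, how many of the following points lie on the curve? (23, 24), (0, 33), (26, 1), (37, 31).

(23, 24): 24² ≡ 17, rhs ≡ 8 → off.
(0, 33): 33² ≡ 14, rhs ≡ 37 → off.
(26, 1): 1² ≡ 1, rhs ≡ 31 → off.
(37, 31): 31² ≡ 15, rhs ≡ 15 → on.

1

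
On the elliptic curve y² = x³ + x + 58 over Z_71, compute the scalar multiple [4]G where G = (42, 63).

Double-and-add on 4 = (100)₂. Start with G = (42, 63) for the leading 1-bit.
double: tangent at (42, 63): λ = (3·42² + 1)/(2·63) ≡ 39/55. 55⁻¹ ≡ 31 (mod 71) since 55·31 = 1705 ≡ 1, so λ ≡ 39·31 ≡ 2.
  x = λ² - 42 - 42 = 4 - 84 ≡ 62; y = λ·(42 - 62) - 63 ≡ 39. → (62, 39)
double: tangent at (62, 39): λ = (3·62² + 1)/(2·39) ≡ 31/7. 7⁻¹ ≡ 61 (mod 71), so λ ≡ 31·61 ≡ 45.
  x = λ² - 62 - 62 = 2025 - 124 ≡ 55; y = λ·(62 - 55) - 39 ≡ 63. → (55, 63)

(55, 63)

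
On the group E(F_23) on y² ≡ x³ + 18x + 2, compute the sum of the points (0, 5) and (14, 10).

(13, 15)

(0, 5) + (14, 10). λ = (10 - 5)/(14 - 0) ≡ 5/14 mod 23. 14⁻¹ ≡ 5 (mod 23), so λ ≡ 2.
  x = λ² - 0 - 14 = 4 - 14 ≡ 13; y = λ·(0 - 13) - 5 ≡ 15. → (13, 15)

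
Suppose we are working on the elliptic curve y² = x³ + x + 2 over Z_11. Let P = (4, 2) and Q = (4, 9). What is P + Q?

O

The two points share x = 4 and their y-coordinates satisfy 2 + 9 ≡ 0 (mod 11), so they are inverses. Their sum is 𝒪.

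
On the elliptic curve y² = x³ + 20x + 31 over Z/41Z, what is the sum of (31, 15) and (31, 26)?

O

The two points share x = 31 and their y-coordinates satisfy 15 + 26 ≡ 0 (mod 41), so they are inverses. Their sum is the point at infinity.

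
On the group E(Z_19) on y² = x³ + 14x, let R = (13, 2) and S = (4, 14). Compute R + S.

(13, 2) + (4, 14). λ = (14 - 2)/(4 - 13) ≡ 12/10 mod 19. 10⁻¹ ≡ 2 (mod 19), so λ ≡ 5.
  x = λ² - 13 - 4 = 25 - 17 ≡ 8; y = λ·(13 - 8) - 2 ≡ 4. → (8, 4)

(8, 4)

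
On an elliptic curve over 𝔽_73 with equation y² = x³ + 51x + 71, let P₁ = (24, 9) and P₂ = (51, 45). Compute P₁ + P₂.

(24, 9) + (51, 45). λ = (45 - 9)/(51 - 24) ≡ 36/27 mod 73. 27⁻¹ ≡ 46 (mod 73) since 27·46 = 1242 ≡ 1, so λ ≡ 50.
  x = λ² - 24 - 51 = 2500 - 75 ≡ 16; y = λ·(24 - 16) - 9 ≡ 26. → (16, 26)

(16, 26)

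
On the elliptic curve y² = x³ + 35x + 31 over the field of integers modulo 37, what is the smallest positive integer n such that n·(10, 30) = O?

2P: tangent at (10, 30): λ = (3·10² + 35)/(2·30) ≡ 2/23. 23⁻¹ ≡ 29 (mod 37), so λ ≡ 2·29 ≡ 21.
  x = λ² - 10 - 10 = 441 - 20 ≡ 14; y = λ·(10 - 14) - 30 ≡ 34. → (14, 34)
3P: (14, 34) + (10, 30). λ = (30 - 34)/(10 - 14) ≡ 33/33 mod 37. 33⁻¹ ≡ 9 (mod 37), so λ ≡ 1.
  x = λ² - 14 - 10 = 1 - 24 ≡ 14; y = λ·(14 - 14) - 34 ≡ 3. → (14, 3)
4P: (14, 3) + (10, 30). λ = (30 - 3)/(10 - 14) ≡ 27/33 mod 37. 33⁻¹ ≡ 9 (mod 37) since 33·9 = 297 ≡ 1, so λ ≡ 21.
  x = λ² - 14 - 10 = 441 - 24 ≡ 10; y = λ·(14 - 10) - 3 ≡ 7. → (10, 7)
5P: (10, 7) + (10, 30): same x and y₁ ≡ -y₂, so the sum is O.
5P = O, so the order is 5.

5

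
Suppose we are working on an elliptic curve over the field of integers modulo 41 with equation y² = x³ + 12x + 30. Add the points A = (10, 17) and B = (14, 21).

(18, 16)

(10, 17) + (14, 21). λ = (21 - 17)/(14 - 10) ≡ 4/4 mod 41. 4⁻¹ ≡ 31 (mod 41), so λ ≡ 1.
  x = λ² - 10 - 14 = 1 - 24 ≡ 18; y = λ·(10 - 18) - 17 ≡ 16. → (18, 16)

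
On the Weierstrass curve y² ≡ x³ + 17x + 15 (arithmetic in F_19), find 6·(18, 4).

Write P = (18, 4).
Double-and-add on 6 = (110)₂. Start with P = (18, 4) for the leading 1-bit.
double: tangent at (18, 4): λ = (3·18² + 17)/(2·4) ≡ 1/8. 8⁻¹ ≡ 12 (mod 19) since 8·12 = 96 ≡ 1, so λ ≡ 1·12 ≡ 12.
  x = λ² - 18 - 18 = 144 - 36 ≡ 13; y = λ·(18 - 13) - 4 ≡ 18. → (13, 18)
add P: (13, 18) + (18, 4). λ = (4 - 18)/(18 - 13) ≡ 5/5 mod 19. 5⁻¹ ≡ 4 (mod 19) since 5·4 = 20 ≡ 1, so λ ≡ 1.
  x = λ² - 13 - 18 = 1 - 31 ≡ 8; y = λ·(13 - 8) - 18 ≡ 6. → (8, 6)
double: tangent at (8, 6): λ = (3·8² + 17)/(2·6) ≡ 0/12. 12⁻¹ ≡ 8 (mod 19), so λ ≡ 0·8 ≡ 0.
  x = λ² - 8 - 8 = 0 - 16 ≡ 3; y = λ·(8 - 3) - 6 ≡ 13. → (3, 13)

(3, 13)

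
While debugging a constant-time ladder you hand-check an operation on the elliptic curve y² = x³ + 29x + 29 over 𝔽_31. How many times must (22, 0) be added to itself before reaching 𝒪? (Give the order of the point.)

2P: (22, 0) + (22, 0): same x and y₁ ≡ -y₂, so the sum is 𝒪.
2P = 𝒪, so the order is 2.

2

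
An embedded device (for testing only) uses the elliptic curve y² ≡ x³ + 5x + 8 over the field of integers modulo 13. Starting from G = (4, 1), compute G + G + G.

(4, 12)

Repeated addition: build up to 3G.
2G: tangent at (4, 1): λ = (3·4² + 5)/(2·1) ≡ 1/2. 2⁻¹ ≡ 7 (mod 13), so λ ≡ 1·7 ≡ 7.
  x = λ² - 4 - 4 = 49 - 8 ≡ 2; y = λ·(4 - 2) - 1 ≡ 0. → (2, 0)
3G: (2, 0) + (4, 1). λ = (1 - 0)/(4 - 2) ≡ 1/2 mod 13. 2⁻¹ ≡ 7 (mod 13), so λ ≡ 7.
  x = λ² - 2 - 4 = 49 - 6 ≡ 4; y = λ·(2 - 4) - 0 ≡ 12. → (4, 12)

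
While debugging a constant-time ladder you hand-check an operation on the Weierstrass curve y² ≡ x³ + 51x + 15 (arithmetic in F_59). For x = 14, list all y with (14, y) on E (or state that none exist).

13, 46

x³ + 51x + 15 = 3473 ≡ 51 (mod 59).
Square roots of 51 mod 59: 13 and 46 (since 13² = 169 ≡ 51).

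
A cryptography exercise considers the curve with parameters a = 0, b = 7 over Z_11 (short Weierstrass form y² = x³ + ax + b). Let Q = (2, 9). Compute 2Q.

(5, 0)

tangent at (2, 9): λ = (3·2² + 0)/(2·9) ≡ 1/7. 7⁻¹ ≡ 8 (mod 11) since 7·8 = 56 ≡ 1, so λ ≡ 1·8 ≡ 8.
  x = λ² - 2 - 2 = 64 - 4 ≡ 5; y = λ·(2 - 5) - 9 ≡ 0. → (5, 0)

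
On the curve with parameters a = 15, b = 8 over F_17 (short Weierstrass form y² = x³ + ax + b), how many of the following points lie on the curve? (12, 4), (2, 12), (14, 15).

(12, 4): 4² ≡ 16, rhs ≡ 12 → off.
(2, 12): 12² ≡ 8, rhs ≡ 12 → off.
(14, 15): 15² ≡ 4, rhs ≡ 4 → on.

1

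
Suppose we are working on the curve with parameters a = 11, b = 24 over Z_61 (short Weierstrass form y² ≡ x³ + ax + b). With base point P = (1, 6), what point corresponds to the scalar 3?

Repeated addition: build up to 3P.
2P: tangent at (1, 6): λ = (3·1² + 11)/(2·6) ≡ 14/12. 12⁻¹ ≡ 56 (mod 61) since 12·56 = 672 ≡ 1, so λ ≡ 14·56 ≡ 52.
  x = λ² - 1 - 1 = 2704 - 2 ≡ 18; y = λ·(1 - 18) - 6 ≡ 25. → (18, 25)
3P: (18, 25) + (1, 6). λ = (6 - 25)/(1 - 18) ≡ 42/44 mod 61. 44⁻¹ ≡ 43 (mod 61) since 44·43 = 1892 ≡ 1, so λ ≡ 37.
  x = λ² - 18 - 1 = 1369 - 19 ≡ 8; y = λ·(18 - 8) - 25 ≡ 40. → (8, 40)

(8, 40)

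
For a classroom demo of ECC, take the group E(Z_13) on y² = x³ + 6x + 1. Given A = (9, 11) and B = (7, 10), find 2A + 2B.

(9, 11)

First 2A:
Repeated addition: build up to 2A.
2A: tangent at (9, 11): λ = (3·9² + 6)/(2·11) ≡ 2/9. 9⁻¹ ≡ 3 (mod 13) since 9·3 = 27 ≡ 1, so λ ≡ 2·3 ≡ 6.
  x = λ² - 9 - 9 = 36 - 18 ≡ 5; y = λ·(9 - 5) - 11 ≡ 0. → (5, 0)
2A = (5, 0).
Next 2B:
Repeated addition: build up to 2B.
2B: tangent at (7, 10): λ = (3·7² + 6)/(2·10) ≡ 10/7. 7⁻¹ ≡ 2 (mod 13), so λ ≡ 10·2 ≡ 7.
  x = λ² - 7 - 7 = 49 - 14 ≡ 9; y = λ·(7 - 9) - 10 ≡ 2. → (9, 2)
2B = (9, 2).
Finally 2A + 2B:
(5, 0) + (9, 2). λ = (2 - 0)/(9 - 5) ≡ 2/4 mod 13. 4⁻¹ ≡ 10 (mod 13) since 4·10 = 40 ≡ 1, so λ ≡ 7.
  x = λ² - 5 - 9 = 49 - 14 ≡ 9; y = λ·(5 - 9) - 0 ≡ 11. → (9, 11)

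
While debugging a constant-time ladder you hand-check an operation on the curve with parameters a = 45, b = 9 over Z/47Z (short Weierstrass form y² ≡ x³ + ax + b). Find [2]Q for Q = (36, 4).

(38, 35)

tangent at (36, 4): λ = (3·36² + 45)/(2·4) ≡ 32/8. 8⁻¹ ≡ 6 (mod 47) since 8·6 = 48 ≡ 1, so λ ≡ 32·6 ≡ 4.
  x = λ² - 36 - 36 = 16 - 72 ≡ 38; y = λ·(36 - 38) - 4 ≡ 35. → (38, 35)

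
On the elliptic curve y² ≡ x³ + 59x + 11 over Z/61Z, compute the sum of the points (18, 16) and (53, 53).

(18, 16) + (53, 53). λ = (53 - 16)/(53 - 18) ≡ 37/35 mod 61. 35⁻¹ ≡ 7 (mod 61), so λ ≡ 15.
  x = λ² - 18 - 53 = 225 - 71 ≡ 32; y = λ·(18 - 32) - 16 ≡ 18. → (32, 18)

(32, 18)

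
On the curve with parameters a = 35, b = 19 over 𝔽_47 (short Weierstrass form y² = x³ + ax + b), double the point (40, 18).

tangent at (40, 18): λ = (3·40² + 35)/(2·18) ≡ 41/36. 36⁻¹ ≡ 17 (mod 47), so λ ≡ 41·17 ≡ 39.
  x = λ² - 40 - 40 = 1521 - 80 ≡ 31; y = λ·(40 - 31) - 18 ≡ 4. → (31, 4)

(31, 4)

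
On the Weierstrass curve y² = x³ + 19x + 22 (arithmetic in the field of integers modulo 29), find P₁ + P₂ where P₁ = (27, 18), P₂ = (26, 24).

(27, 18) + (26, 24). λ = (24 - 18)/(26 - 27) ≡ 6/28 mod 29. 28⁻¹ ≡ 28 (mod 29) since 28·28 = 784 ≡ 1, so λ ≡ 23.
  x = λ² - 27 - 26 = 529 - 53 ≡ 12; y = λ·(27 - 12) - 18 ≡ 8. → (12, 8)

(12, 8)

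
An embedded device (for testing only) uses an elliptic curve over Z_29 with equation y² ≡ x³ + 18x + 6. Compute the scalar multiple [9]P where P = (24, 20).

Repeated addition: build up to 9P.
2P: tangent at (24, 20): λ = (3·24² + 18)/(2·20) ≡ 6/11. 11⁻¹ ≡ 8 (mod 29), so λ ≡ 6·8 ≡ 19.
  x = λ² - 24 - 24 = 361 - 48 ≡ 23; y = λ·(24 - 23) - 20 ≡ 28. → (23, 28)
3P: (23, 28) + (24, 20). λ = (20 - 28)/(24 - 23) ≡ 21/1 mod 29. 1⁻¹ ≡ 1 (mod 29) since 1·1 = 1 ≡ 1, so λ ≡ 21.
  x = λ² - 23 - 24 = 441 - 47 ≡ 17; y = λ·(23 - 17) - 28 ≡ 11. → (17, 11)
4P: (17, 11) + (24, 20). λ = (20 - 11)/(24 - 17) ≡ 9/7 mod 29. 7⁻¹ ≡ 25 (mod 29) since 7·25 = 175 ≡ 1, so λ ≡ 22.
  x = λ² - 17 - 24 = 484 - 41 ≡ 8; y = λ·(17 - 8) - 11 ≡ 13. → (8, 13)
5P: (8, 13) + (24, 20). λ = (20 - 13)/(24 - 8) ≡ 7/16 mod 29. 16⁻¹ ≡ 20 (mod 29), so λ ≡ 24.
  x = λ² - 8 - 24 = 576 - 32 ≡ 22; y = λ·(8 - 22) - 13 ≡ 28. → (22, 28)
6P: (22, 28) + (24, 20). λ = (20 - 28)/(24 - 22) ≡ 21/2 mod 29. 2⁻¹ ≡ 15 (mod 29) since 2·15 = 30 ≡ 1, so λ ≡ 25.
  x = λ² - 22 - 24 = 625 - 46 ≡ 28; y = λ·(22 - 28) - 28 ≡ 25. → (28, 25)
7P: (28, 25) + (24, 20). λ = (20 - 25)/(24 - 28) ≡ 24/25 mod 29. 25⁻¹ ≡ 7 (mod 29) since 25·7 = 175 ≡ 1, so λ ≡ 23.
  x = λ² - 28 - 24 = 529 - 52 ≡ 13; y = λ·(28 - 13) - 25 ≡ 1. → (13, 1)
8P: (13, 1) + (24, 20). λ = (20 - 1)/(24 - 13) ≡ 19/11 mod 29. 11⁻¹ ≡ 8 (mod 29), so λ ≡ 7.
  x = λ² - 13 - 24 = 49 - 37 ≡ 12; y = λ·(13 - 12) - 1 ≡ 6. → (12, 6)
9P: (12, 6) + (24, 20). λ = (20 - 6)/(24 - 12) ≡ 14/12 mod 29. 12⁻¹ ≡ 17 (mod 29), so λ ≡ 6.
  x = λ² - 12 - 24 = 36 - 36 ≡ 0; y = λ·(12 - 0) - 6 ≡ 8. → (0, 8)

(0, 8)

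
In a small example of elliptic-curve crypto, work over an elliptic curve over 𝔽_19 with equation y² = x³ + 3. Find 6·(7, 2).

(14, 12)

Write P = (7, 2).
Double-and-add on 6 = (110)₂. Start with P = (7, 2) for the leading 1-bit.
double: tangent at (7, 2): λ = (3·7² + 0)/(2·2) ≡ 14/4. 4⁻¹ ≡ 5 (mod 19), so λ ≡ 14·5 ≡ 13.
  x = λ² - 7 - 7 = 169 - 14 ≡ 3; y = λ·(7 - 3) - 2 ≡ 12. → (3, 12)
add P: (3, 12) + (7, 2). λ = (2 - 12)/(7 - 3) ≡ 9/4 mod 19. 4⁻¹ ≡ 5 (mod 19), so λ ≡ 7.
  x = λ² - 3 - 7 = 49 - 10 ≡ 1; y = λ·(3 - 1) - 12 ≡ 2. → (1, 2)
double: tangent at (1, 2): λ = (3·1² + 0)/(2·2) ≡ 3/4. 4⁻¹ ≡ 5 (mod 19) since 4·5 = 20 ≡ 1, so λ ≡ 3·5 ≡ 15.
  x = λ² - 1 - 1 = 225 - 2 ≡ 14; y = λ·(1 - 14) - 2 ≡ 12. → (14, 12)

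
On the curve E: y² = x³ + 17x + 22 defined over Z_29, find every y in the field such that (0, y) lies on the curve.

x³ + 17x + 22 = 22 ≡ 22 (mod 29).
Square roots of 22 mod 29: 14 and 15 (since 14² = 196 ≡ 22).

14, 15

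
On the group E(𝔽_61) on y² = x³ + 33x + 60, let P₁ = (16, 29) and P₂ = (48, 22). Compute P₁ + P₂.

(16, 29) + (48, 22). λ = (22 - 29)/(48 - 16) ≡ 54/32 mod 61. 32⁻¹ ≡ 21 (mod 61), so λ ≡ 36.
  x = λ² - 16 - 48 = 1296 - 64 ≡ 12; y = λ·(16 - 12) - 29 ≡ 54. → (12, 54)

(12, 54)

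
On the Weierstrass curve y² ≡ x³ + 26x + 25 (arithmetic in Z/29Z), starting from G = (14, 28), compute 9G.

Repeated addition: build up to 9G.
2G: tangent at (14, 28): λ = (3·14² + 26)/(2·28) ≡ 5/27. 27⁻¹ ≡ 14 (mod 29) since 27·14 = 378 ≡ 1, so λ ≡ 5·14 ≡ 12.
  x = λ² - 14 - 14 = 144 - 28 ≡ 0; y = λ·(14 - 0) - 28 ≡ 24. → (0, 24)
3G: (0, 24) + (14, 28). λ = (28 - 24)/(14 - 0) ≡ 4/14 mod 29. 14⁻¹ ≡ 27 (mod 29), so λ ≡ 21.
  x = λ² - 0 - 14 = 441 - 14 ≡ 21; y = λ·(0 - 21) - 24 ≡ 28. → (21, 28)
4G: (21, 28) + (14, 28). λ = (28 - 28)/(14 - 21) ≡ 0/22 mod 29. 22⁻¹ ≡ 4 (mod 29), so λ ≡ 0.
  x = λ² - 21 - 14 = 0 - 35 ≡ 23; y = λ·(21 - 23) - 28 ≡ 1. → (23, 1)
5G: (23, 1) + (14, 28). λ = (28 - 1)/(14 - 23) ≡ 27/20 mod 29. 20⁻¹ ≡ 16 (mod 29) since 20·16 = 320 ≡ 1, so λ ≡ 26.
  x = λ² - 23 - 14 = 676 - 37 ≡ 1; y = λ·(23 - 1) - 1 ≡ 20. → (1, 20)
6G: (1, 20) + (14, 28). λ = (28 - 20)/(14 - 1) ≡ 8/13 mod 29. 13⁻¹ ≡ 9 (mod 29), so λ ≡ 14.
  x = λ² - 1 - 14 = 196 - 15 ≡ 7; y = λ·(1 - 7) - 20 ≡ 12. → (7, 12)
7G: (7, 12) + (14, 28). λ = (28 - 12)/(14 - 7) ≡ 16/7 mod 29. 7⁻¹ ≡ 25 (mod 29), so λ ≡ 23.
  x = λ² - 7 - 14 = 529 - 21 ≡ 15; y = λ·(7 - 15) - 12 ≡ 7. → (15, 7)
8G: (15, 7) + (14, 28). λ = (28 - 7)/(14 - 15) ≡ 21/28 mod 29. 28⁻¹ ≡ 28 (mod 29), so λ ≡ 8.
  x = λ² - 15 - 14 = 64 - 29 ≡ 6; y = λ·(15 - 6) - 7 ≡ 7. → (6, 7)
9G: (6, 7) + (14, 28). λ = (28 - 7)/(14 - 6) ≡ 21/8 mod 29. 8⁻¹ ≡ 11 (mod 29), so λ ≡ 28.
  x = λ² - 6 - 14 = 784 - 20 ≡ 10; y = λ·(6 - 10) - 7 ≡ 26. → (10, 26)

(10, 26)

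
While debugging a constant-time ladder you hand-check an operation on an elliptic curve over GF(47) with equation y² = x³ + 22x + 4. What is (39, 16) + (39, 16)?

tangent at (39, 16): λ = (3·39² + 22)/(2·16) ≡ 26/32. 32⁻¹ ≡ 25 (mod 47) since 32·25 = 800 ≡ 1, so λ ≡ 26·25 ≡ 39.
  x = λ² - 39 - 39 = 1521 - 78 ≡ 33; y = λ·(39 - 33) - 16 ≡ 30. → (33, 30)

(33, 30)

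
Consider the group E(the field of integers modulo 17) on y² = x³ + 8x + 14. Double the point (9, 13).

(12, 11)

tangent at (9, 13): λ = (3·9² + 8)/(2·13) ≡ 13/9. 9⁻¹ ≡ 2 (mod 17) since 9·2 = 18 ≡ 1, so λ ≡ 13·2 ≡ 9.
  x = λ² - 9 - 9 = 81 - 18 ≡ 12; y = λ·(9 - 12) - 13 ≡ 11. → (12, 11)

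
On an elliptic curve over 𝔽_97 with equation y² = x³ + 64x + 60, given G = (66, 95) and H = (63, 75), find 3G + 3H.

(3, 52)

First 3G:
Repeated addition: build up to 3G.
2G: tangent at (66, 95): λ = (3·66² + 64)/(2·95) ≡ 37/93. 93⁻¹ ≡ 24 (mod 97), so λ ≡ 37·24 ≡ 15.
  x = λ² - 66 - 66 = 225 - 132 ≡ 93; y = λ·(66 - 93) - 95 ≡ 82. → (93, 82)
3G: (93, 82) + (66, 95). λ = (95 - 82)/(66 - 93) ≡ 13/70 mod 97. 70⁻¹ ≡ 79 (mod 97), so λ ≡ 57.
  x = λ² - 93 - 66 = 3249 - 159 ≡ 83; y = λ·(93 - 83) - 82 ≡ 3. → (83, 3)
3G = (83, 3).
Next 3H:
Repeated addition: build up to 3H.
2H: tangent at (63, 75): λ = (3·63² + 64)/(2·75) ≡ 40/53. 53⁻¹ ≡ 11 (mod 97) since 53·11 = 583 ≡ 1, so λ ≡ 40·11 ≡ 52.
  x = λ² - 63 - 63 = 2704 - 126 ≡ 56; y = λ·(63 - 56) - 75 ≡ 95. → (56, 95)
3H: (56, 95) + (63, 75). λ = (75 - 95)/(63 - 56) ≡ 77/7 mod 97. 7⁻¹ ≡ 14 (mod 97) since 7·14 = 98 ≡ 1, so λ ≡ 11.
  x = λ² - 56 - 63 = 121 - 119 ≡ 2; y = λ·(56 - 2) - 95 ≡ 14. → (2, 14)
3H = (2, 14).
Finally 3G + 3H:
(83, 3) + (2, 14). λ = (14 - 3)/(2 - 83) ≡ 11/16 mod 97. 16⁻¹ ≡ 91 (mod 97), so λ ≡ 31.
  x = λ² - 83 - 2 = 961 - 85 ≡ 3; y = λ·(83 - 3) - 3 ≡ 52. → (3, 52)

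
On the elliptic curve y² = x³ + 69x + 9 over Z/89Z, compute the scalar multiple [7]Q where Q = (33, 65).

Double-and-add on 7 = (111)₂. Start with Q = (33, 65) for the leading 1-bit.
double: tangent at (33, 65): λ = (3·33² + 69)/(2·65) ≡ 43/41. 41⁻¹ ≡ 76 (mod 89) since 41·76 = 3116 ≡ 1, so λ ≡ 43·76 ≡ 64.
  x = λ² - 33 - 33 = 4096 - 66 ≡ 25; y = λ·(33 - 25) - 65 ≡ 2. → (25, 2)
add Q: (25, 2) + (33, 65). λ = (65 - 2)/(33 - 25) ≡ 63/8 mod 89. 8⁻¹ ≡ 78 (mod 89), so λ ≡ 19.
  x = λ² - 25 - 33 = 361 - 58 ≡ 36; y = λ·(25 - 36) - 2 ≡ 56. → (36, 56)
double: tangent at (36, 56): λ = (3·36² + 69)/(2·56) ≡ 41/23. 23⁻¹ ≡ 31 (mod 89), so λ ≡ 41·31 ≡ 25.
  x = λ² - 36 - 36 = 625 - 72 ≡ 19; y = λ·(36 - 19) - 56 ≡ 13. → (19, 13)
add Q: (19, 13) + (33, 65). λ = (65 - 13)/(33 - 19) ≡ 52/14 mod 89. 14⁻¹ ≡ 70 (mod 89), so λ ≡ 80.
  x = λ² - 19 - 33 = 6400 - 52 ≡ 29; y = λ·(19 - 29) - 13 ≡ 77. → (29, 77)

(29, 77)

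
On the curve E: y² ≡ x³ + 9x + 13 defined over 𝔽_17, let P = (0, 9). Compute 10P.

Double-and-add on 10 = (1010)₂. Start with P = (0, 9) for the leading 1-bit.
double: tangent at (0, 9): λ = (3·0² + 9)/(2·9) ≡ 9/1. 1⁻¹ ≡ 1 (mod 17), so λ ≡ 9·1 ≡ 9.
  x = λ² - 0 - 0 = 81 - 0 ≡ 13; y = λ·(0 - 13) - 9 ≡ 10. → (13, 10)
double: tangent at (13, 10): λ = (3·13² + 9)/(2·10) ≡ 6/3. 3⁻¹ ≡ 6 (mod 17), so λ ≡ 6·6 ≡ 2.
  x = λ² - 13 - 13 = 4 - 26 ≡ 12; y = λ·(13 - 12) - 10 ≡ 9. → (12, 9)
add P: (12, 9) + (0, 9). λ = (9 - 9)/(0 - 12) ≡ 0/5 mod 17. 5⁻¹ ≡ 7 (mod 17), so λ ≡ 0.
  x = λ² - 12 - 0 = 0 - 12 ≡ 5; y = λ·(12 - 5) - 9 ≡ 8. → (5, 8)
double: tangent at (5, 8): λ = (3·5² + 9)/(2·8) ≡ 16/16. 16⁻¹ ≡ 16 (mod 17) since 16·16 = 256 ≡ 1, so λ ≡ 16·16 ≡ 1.
  x = λ² - 5 - 5 = 1 - 10 ≡ 8; y = λ·(5 - 8) - 8 ≡ 6. → (8, 6)

(8, 6)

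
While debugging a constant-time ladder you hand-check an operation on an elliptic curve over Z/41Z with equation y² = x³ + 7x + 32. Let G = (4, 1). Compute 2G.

(0, 27)

tangent at (4, 1): λ = (3·4² + 7)/(2·1) ≡ 14/2. 2⁻¹ ≡ 21 (mod 41), so λ ≡ 14·21 ≡ 7.
  x = λ² - 4 - 4 = 49 - 8 ≡ 0; y = λ·(4 - 0) - 1 ≡ 27. → (0, 27)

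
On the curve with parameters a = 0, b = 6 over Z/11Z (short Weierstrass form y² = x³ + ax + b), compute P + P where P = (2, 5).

tangent at (2, 5): λ = (3·2² + 0)/(2·5) ≡ 1/10. 10⁻¹ ≡ 10 (mod 11), so λ ≡ 1·10 ≡ 10.
  x = λ² - 2 - 2 = 100 - 4 ≡ 8; y = λ·(2 - 8) - 5 ≡ 1. → (8, 1)

(8, 1)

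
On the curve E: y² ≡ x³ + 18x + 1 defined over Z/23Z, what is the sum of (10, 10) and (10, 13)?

O

The two points share x = 10 and their y-coordinates satisfy 10 + 13 ≡ 0 (mod 23), so they are inverses. Their sum is the point at infinity.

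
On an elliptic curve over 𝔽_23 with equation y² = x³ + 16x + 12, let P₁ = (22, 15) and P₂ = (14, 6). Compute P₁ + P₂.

(22, 15) + (14, 6). λ = (6 - 15)/(14 - 22) ≡ 14/15 mod 23. 15⁻¹ ≡ 20 (mod 23) since 15·20 = 300 ≡ 1, so λ ≡ 4.
  x = λ² - 22 - 14 = 16 - 36 ≡ 3; y = λ·(22 - 3) - 15 ≡ 15. → (3, 15)

(3, 15)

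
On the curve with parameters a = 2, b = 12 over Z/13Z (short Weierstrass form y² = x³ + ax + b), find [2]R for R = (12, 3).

tangent at (12, 3): λ = (3·12² + 2)/(2·3) ≡ 5/6. 6⁻¹ ≡ 11 (mod 13) since 6·11 = 66 ≡ 1, so λ ≡ 5·11 ≡ 3.
  x = λ² - 12 - 12 = 9 - 24 ≡ 11; y = λ·(12 - 11) - 3 ≡ 0. → (11, 0)

(11, 0)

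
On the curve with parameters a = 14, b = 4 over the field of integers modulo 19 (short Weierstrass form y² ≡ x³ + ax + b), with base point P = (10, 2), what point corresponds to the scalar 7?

(10, 2)

Double-and-add on 7 = (111)₂. Start with P = (10, 2) for the leading 1-bit.
double: tangent at (10, 2): λ = (3·10² + 14)/(2·2) ≡ 10/4. 4⁻¹ ≡ 5 (mod 19) since 4·5 = 20 ≡ 1, so λ ≡ 10·5 ≡ 12.
  x = λ² - 10 - 10 = 144 - 20 ≡ 10; y = λ·(10 - 10) - 2 ≡ 17. → (10, 17)
add P: (10, 17) + (10, 2): same x and y₁ ≡ -y₂, so the sum is ∞.
double: ∞ + ∞ = ∞ (identity).
add P: ∞ + (10, 2) = (10, 2) (identity).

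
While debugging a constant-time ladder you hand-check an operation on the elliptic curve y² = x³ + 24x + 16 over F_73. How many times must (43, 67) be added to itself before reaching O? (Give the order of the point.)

2P: tangent at (43, 67): λ = (3·43² + 24)/(2·67) ≡ 23/61. 61⁻¹ ≡ 6 (mod 73), so λ ≡ 23·6 ≡ 65.
  x = λ² - 43 - 43 = 4225 - 86 ≡ 51; y = λ·(43 - 51) - 67 ≡ 70. → (51, 70)
3P: (51, 70) + (43, 67). λ = (67 - 70)/(43 - 51) ≡ 70/65 mod 73. 65⁻¹ ≡ 9 (mod 73), so λ ≡ 46.
  x = λ² - 51 - 43 = 2116 - 94 ≡ 51; y = λ·(51 - 51) - 70 ≡ 3. → (51, 3)
4P: (51, 3) + (43, 67). λ = (67 - 3)/(43 - 51) ≡ 64/65 mod 73. 65⁻¹ ≡ 9 (mod 73), so λ ≡ 65.
  x = λ² - 51 - 43 = 4225 - 94 ≡ 43; y = λ·(51 - 43) - 3 ≡ 6. → (43, 6)
5P: (43, 6) + (43, 67): same x and y₁ ≡ -y₂, so the sum is O.
5P = O, so the order is 5.

5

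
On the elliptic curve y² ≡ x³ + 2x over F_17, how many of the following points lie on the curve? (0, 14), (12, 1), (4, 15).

2

(0, 14): 14² ≡ 9, rhs ≡ 0 → off.
(12, 1): 1² ≡ 1, rhs ≡ 1 → on.
(4, 15): 15² ≡ 4, rhs ≡ 4 → on.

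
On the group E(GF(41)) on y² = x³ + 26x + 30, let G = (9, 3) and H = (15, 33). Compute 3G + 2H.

(5, 30)

First 3G:
Repeated addition: build up to 3G.
2G: tangent at (9, 3): λ = (3·9² + 26)/(2·3) ≡ 23/6. 6⁻¹ ≡ 7 (mod 41), so λ ≡ 23·7 ≡ 38.
  x = λ² - 9 - 9 = 1444 - 18 ≡ 32; y = λ·(9 - 32) - 3 ≡ 25. → (32, 25)
3G: (32, 25) + (9, 3). λ = (3 - 25)/(9 - 32) ≡ 19/18 mod 41. 18⁻¹ ≡ 16 (mod 41), so λ ≡ 17.
  x = λ² - 32 - 9 = 289 - 41 ≡ 2; y = λ·(32 - 2) - 25 ≡ 34. → (2, 34)
3G = (2, 34).
Next 2H:
Repeated addition: build up to 2H.
2H: tangent at (15, 33): λ = (3·15² + 26)/(2·33) ≡ 4/25. 25⁻¹ ≡ 23 (mod 41), so λ ≡ 4·23 ≡ 10.
  x = λ² - 15 - 15 = 100 - 30 ≡ 29; y = λ·(15 - 29) - 33 ≡ 32. → (29, 32)
2H = (29, 32).
Finally 3G + 2H:
(2, 34) + (29, 32). λ = (32 - 34)/(29 - 2) ≡ 39/27 mod 41. 27⁻¹ ≡ 38 (mod 41), so λ ≡ 6.
  x = λ² - 2 - 29 = 36 - 31 ≡ 5; y = λ·(2 - 5) - 34 ≡ 30. → (5, 30)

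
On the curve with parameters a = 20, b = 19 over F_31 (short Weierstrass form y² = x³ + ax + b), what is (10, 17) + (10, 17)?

(29, 23)

tangent at (10, 17): λ = (3·10² + 20)/(2·17) ≡ 10/3. 3⁻¹ ≡ 21 (mod 31), so λ ≡ 10·21 ≡ 24.
  x = λ² - 10 - 10 = 576 - 20 ≡ 29; y = λ·(10 - 29) - 17 ≡ 23. → (29, 23)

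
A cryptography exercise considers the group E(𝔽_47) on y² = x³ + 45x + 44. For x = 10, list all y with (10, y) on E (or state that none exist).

x³ + 45x + 44 = 1494 ≡ 37 (mod 47).
Square roots of 37 mod 47: 15 and 32 (since 15² = 225 ≡ 37).

15, 32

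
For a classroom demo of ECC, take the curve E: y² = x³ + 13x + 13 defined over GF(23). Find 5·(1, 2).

Write G = (1, 2).
Repeated addition: build up to 5G.
2G: tangent at (1, 2): λ = (3·1² + 13)/(2·2) ≡ 16/4. 4⁻¹ ≡ 6 (mod 23) since 4·6 = 24 ≡ 1, so λ ≡ 16·6 ≡ 4.
  x = λ² - 1 - 1 = 16 - 2 ≡ 14; y = λ·(1 - 14) - 2 ≡ 15. → (14, 15)
3G: (14, 15) + (1, 2). λ = (2 - 15)/(1 - 14) ≡ 10/10 mod 23. 10⁻¹ ≡ 7 (mod 23), so λ ≡ 1.
  x = λ² - 14 - 1 = 1 - 15 ≡ 9; y = λ·(14 - 9) - 15 ≡ 13. → (9, 13)
4G: (9, 13) + (1, 2). λ = (2 - 13)/(1 - 9) ≡ 12/15 mod 23. 15⁻¹ ≡ 20 (mod 23), so λ ≡ 10.
  x = λ² - 9 - 1 = 100 - 10 ≡ 21; y = λ·(9 - 21) - 13 ≡ 5. → (21, 5)
5G: (21, 5) + (1, 2). λ = (2 - 5)/(1 - 21) ≡ 20/3 mod 23. 3⁻¹ ≡ 8 (mod 23), so λ ≡ 22.
  x = λ² - 21 - 1 = 484 - 22 ≡ 2; y = λ·(21 - 2) - 5 ≡ 22. → (2, 22)

(2, 22)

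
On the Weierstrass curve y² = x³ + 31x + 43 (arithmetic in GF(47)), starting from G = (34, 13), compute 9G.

Repeated addition: build up to 9G.
2G: tangent at (34, 13): λ = (3·34² + 31)/(2·13) ≡ 21/26. 26⁻¹ ≡ 38 (mod 47) since 26·38 = 988 ≡ 1, so λ ≡ 21·38 ≡ 46.
  x = λ² - 34 - 34 = 2116 - 68 ≡ 27; y = λ·(34 - 27) - 13 ≡ 27. → (27, 27)
3G: (27, 27) + (34, 13). λ = (13 - 27)/(34 - 27) ≡ 33/7 mod 47. 7⁻¹ ≡ 27 (mod 47) since 7·27 = 189 ≡ 1, so λ ≡ 45.
  x = λ² - 27 - 34 = 2025 - 61 ≡ 37; y = λ·(27 - 37) - 27 ≡ 40. → (37, 40)
4G: (37, 40) + (34, 13). λ = (13 - 40)/(34 - 37) ≡ 20/44 mod 47. 44⁻¹ ≡ 31 (mod 47), so λ ≡ 9.
  x = λ² - 37 - 34 = 81 - 71 ≡ 10; y = λ·(37 - 10) - 40 ≡ 15. → (10, 15)
5G: (10, 15) + (34, 13). λ = (13 - 15)/(34 - 10) ≡ 45/24 mod 47. 24⁻¹ ≡ 2 (mod 47), so λ ≡ 43.
  x = λ² - 10 - 34 = 1849 - 44 ≡ 19; y = λ·(10 - 19) - 15 ≡ 21. → (19, 21)
6G: (19, 21) + (34, 13). λ = (13 - 21)/(34 - 19) ≡ 39/15 mod 47. 15⁻¹ ≡ 22 (mod 47), so λ ≡ 12.
  x = λ² - 19 - 34 = 144 - 53 ≡ 44; y = λ·(19 - 44) - 21 ≡ 8. → (44, 8)
7G: (44, 8) + (34, 13). λ = (13 - 8)/(34 - 44) ≡ 5/37 mod 47. 37⁻¹ ≡ 14 (mod 47), so λ ≡ 23.
  x = λ² - 44 - 34 = 529 - 78 ≡ 28; y = λ·(44 - 28) - 8 ≡ 31. → (28, 31)
8G: (28, 31) + (34, 13). λ = (13 - 31)/(34 - 28) ≡ 29/6 mod 47. 6⁻¹ ≡ 8 (mod 47), so λ ≡ 44.
  x = λ² - 28 - 34 = 1936 - 62 ≡ 41; y = λ·(28 - 41) - 31 ≡ 8. → (41, 8)
9G: (41, 8) + (34, 13). λ = (13 - 8)/(34 - 41) ≡ 5/40 mod 47. 40⁻¹ ≡ 20 (mod 47), so λ ≡ 6.
  x = λ² - 41 - 34 = 36 - 75 ≡ 8; y = λ·(41 - 8) - 8 ≡ 2. → (8, 2)

(8, 2)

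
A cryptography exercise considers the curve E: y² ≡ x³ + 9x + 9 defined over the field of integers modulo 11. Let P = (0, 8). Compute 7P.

(5, 6)

Double-and-add on 7 = (111)₂. Start with P = (0, 8) for the leading 1-bit.
double: tangent at (0, 8): λ = (3·0² + 9)/(2·8) ≡ 9/5. 5⁻¹ ≡ 9 (mod 11), so λ ≡ 9·9 ≡ 4.
  x = λ² - 0 - 0 = 16 - 0 ≡ 5; y = λ·(0 - 5) - 8 ≡ 5. → (5, 5)
add P: (5, 5) + (0, 8). λ = (8 - 5)/(0 - 5) ≡ 3/6 mod 11. 6⁻¹ ≡ 2 (mod 11) since 6·2 = 12 ≡ 1, so λ ≡ 6.
  x = λ² - 5 - 0 = 36 - 5 ≡ 9; y = λ·(5 - 9) - 5 ≡ 4. → (9, 4)
double: tangent at (9, 4): λ = (3·9² + 9)/(2·4) ≡ 10/8. 8⁻¹ ≡ 7 (mod 11), so λ ≡ 10·7 ≡ 4.
  x = λ² - 9 - 9 = 16 - 18 ≡ 9; y = λ·(9 - 9) - 4 ≡ 7. → (9, 7)
add P: (9, 7) + (0, 8). λ = (8 - 7)/(0 - 9) ≡ 1/2 mod 11. 2⁻¹ ≡ 6 (mod 11) since 2·6 = 12 ≡ 1, so λ ≡ 6.
  x = λ² - 9 - 0 = 36 - 9 ≡ 5; y = λ·(9 - 5) - 7 ≡ 6. → (5, 6)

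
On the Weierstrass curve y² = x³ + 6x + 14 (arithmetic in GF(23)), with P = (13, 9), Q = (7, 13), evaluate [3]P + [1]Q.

First 3P:
Repeated addition: build up to 3P.
2P: tangent at (13, 9): λ = (3·13² + 6)/(2·9) ≡ 7/18. 18⁻¹ ≡ 9 (mod 23), so λ ≡ 7·9 ≡ 17.
  x = λ² - 13 - 13 = 289 - 26 ≡ 10; y = λ·(13 - 10) - 9 ≡ 19. → (10, 19)
3P: (10, 19) + (13, 9). λ = (9 - 19)/(13 - 10) ≡ 13/3 mod 23. 3⁻¹ ≡ 8 (mod 23), so λ ≡ 12.
  x = λ² - 10 - 13 = 144 - 23 ≡ 6; y = λ·(10 - 6) - 19 ≡ 6. → (6, 6)
3P = (6, 6).
Finally 3P + Q:
(6, 6) + (7, 13). λ = (13 - 6)/(7 - 6) ≡ 7/1 mod 23. 1⁻¹ ≡ 1 (mod 23) since 1·1 = 1 ≡ 1, so λ ≡ 7.
  x = λ² - 6 - 7 = 49 - 13 ≡ 13; y = λ·(6 - 13) - 6 ≡ 14. → (13, 14)

(13, 14)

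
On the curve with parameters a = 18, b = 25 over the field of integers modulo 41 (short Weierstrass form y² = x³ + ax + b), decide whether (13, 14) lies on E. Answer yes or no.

y² = 14² ≡ 32; x³ + 18x + 25 = 2456 ≡ 37 (mod 41). 32 ≠ 37.

no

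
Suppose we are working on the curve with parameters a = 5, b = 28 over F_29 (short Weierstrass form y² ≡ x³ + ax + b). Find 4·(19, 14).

(7, 0)

Write G = (19, 14).
Repeated addition: build up to 4G.
2G: tangent at (19, 14): λ = (3·19² + 5)/(2·14) ≡ 15/28. 28⁻¹ ≡ 28 (mod 29), so λ ≡ 15·28 ≡ 14.
  x = λ² - 19 - 19 = 196 - 38 ≡ 13; y = λ·(19 - 13) - 14 ≡ 12. → (13, 12)
3G: (13, 12) + (19, 14). λ = (14 - 12)/(19 - 13) ≡ 2/6 mod 29. 6⁻¹ ≡ 5 (mod 29) since 6·5 = 30 ≡ 1, so λ ≡ 10.
  x = λ² - 13 - 19 = 100 - 32 ≡ 10; y = λ·(13 - 10) - 12 ≡ 18. → (10, 18)
4G: (10, 18) + (19, 14). λ = (14 - 18)/(19 - 10) ≡ 25/9 mod 29. 9⁻¹ ≡ 13 (mod 29), so λ ≡ 6.
  x = λ² - 10 - 19 = 36 - 29 ≡ 7; y = λ·(10 - 7) - 18 ≡ 0. → (7, 0)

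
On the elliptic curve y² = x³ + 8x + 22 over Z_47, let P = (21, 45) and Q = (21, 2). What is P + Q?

The two points share x = 21 and their y-coordinates satisfy 45 + 2 ≡ 0 (mod 47), so they are inverses. Their sum is O.

O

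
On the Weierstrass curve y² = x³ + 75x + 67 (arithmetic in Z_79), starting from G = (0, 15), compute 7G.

Repeated addition: build up to 7G.
2G: tangent at (0, 15): λ = (3·0² + 75)/(2·15) ≡ 75/30. 30⁻¹ ≡ 29 (mod 79) since 30·29 = 870 ≡ 1, so λ ≡ 75·29 ≡ 42.
  x = λ² - 0 - 0 = 1764 - 0 ≡ 26; y = λ·(0 - 26) - 15 ≡ 78. → (26, 78)
3G: (26, 78) + (0, 15). λ = (15 - 78)/(0 - 26) ≡ 16/53 mod 79. 53⁻¹ ≡ 3 (mod 79), so λ ≡ 48.
  x = λ² - 26 - 0 = 2304 - 26 ≡ 66; y = λ·(26 - 66) - 78 ≡ 56. → (66, 56)
4G: (66, 56) + (0, 15). λ = (15 - 56)/(0 - 66) ≡ 38/13 mod 79. 13⁻¹ ≡ 73 (mod 79), so λ ≡ 9.
  x = λ² - 66 - 0 = 81 - 66 ≡ 15; y = λ·(66 - 15) - 56 ≡ 8. → (15, 8)
5G: (15, 8) + (0, 15). λ = (15 - 8)/(0 - 15) ≡ 7/64 mod 79. 64⁻¹ ≡ 21 (mod 79) since 64·21 = 1344 ≡ 1, so λ ≡ 68.
  x = λ² - 15 - 0 = 4624 - 15 ≡ 27; y = λ·(15 - 27) - 8 ≡ 45. → (27, 45)
6G: (27, 45) + (0, 15). λ = (15 - 45)/(0 - 27) ≡ 49/52 mod 79. 52⁻¹ ≡ 38 (mod 79) since 52·38 = 1976 ≡ 1, so λ ≡ 45.
  x = λ² - 27 - 0 = 2025 - 27 ≡ 23; y = λ·(27 - 23) - 45 ≡ 56. → (23, 56)
7G: (23, 56) + (0, 15). λ = (15 - 56)/(0 - 23) ≡ 38/56 mod 79. 56⁻¹ ≡ 24 (mod 79), so λ ≡ 43.
  x = λ² - 23 - 0 = 1849 - 23 ≡ 9; y = λ·(23 - 9) - 56 ≡ 72. → (9, 72)

(9, 72)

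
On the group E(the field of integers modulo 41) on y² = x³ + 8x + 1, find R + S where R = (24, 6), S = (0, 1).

(24, 6) + (0, 1). λ = (1 - 6)/(0 - 24) ≡ 36/17 mod 41. 17⁻¹ ≡ 29 (mod 41) since 17·29 = 493 ≡ 1, so λ ≡ 19.
  x = λ² - 24 - 0 = 361 - 24 ≡ 9; y = λ·(24 - 9) - 6 ≡ 33. → (9, 33)

(9, 33)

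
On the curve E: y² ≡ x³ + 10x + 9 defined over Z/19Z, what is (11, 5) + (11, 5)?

tangent at (11, 5): λ = (3·11² + 10)/(2·5) ≡ 12/10. 10⁻¹ ≡ 2 (mod 19) since 10·2 = 20 ≡ 1, so λ ≡ 12·2 ≡ 5.
  x = λ² - 11 - 11 = 25 - 22 ≡ 3; y = λ·(11 - 3) - 5 ≡ 16. → (3, 16)

(3, 16)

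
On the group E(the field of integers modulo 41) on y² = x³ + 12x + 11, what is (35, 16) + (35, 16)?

tangent at (35, 16): λ = (3·35² + 12)/(2·16) ≡ 38/32. 32⁻¹ ≡ 9 (mod 41), so λ ≡ 38·9 ≡ 14.
  x = λ² - 35 - 35 = 196 - 70 ≡ 3; y = λ·(35 - 3) - 16 ≡ 22. → (3, 22)

(3, 22)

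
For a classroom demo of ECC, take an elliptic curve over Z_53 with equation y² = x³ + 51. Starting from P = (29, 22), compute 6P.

Repeated addition: build up to 6P.
2P: tangent at (29, 22): λ = (3·29² + 0)/(2·22) ≡ 32/44. 44⁻¹ ≡ 47 (mod 53) since 44·47 = 2068 ≡ 1, so λ ≡ 32·47 ≡ 20.
  x = λ² - 29 - 29 = 400 - 58 ≡ 24; y = λ·(29 - 24) - 22 ≡ 25. → (24, 25)
3P: (24, 25) + (29, 22). λ = (22 - 25)/(29 - 24) ≡ 50/5 mod 53. 5⁻¹ ≡ 32 (mod 53), so λ ≡ 10.
  x = λ² - 24 - 29 = 100 - 53 ≡ 47; y = λ·(24 - 47) - 25 ≡ 10. → (47, 10)
4P: (47, 10) + (29, 22). λ = (22 - 10)/(29 - 47) ≡ 12/35 mod 53. 35⁻¹ ≡ 50 (mod 53) since 35·50 = 1750 ≡ 1, so λ ≡ 17.
  x = λ² - 47 - 29 = 289 - 76 ≡ 1; y = λ·(47 - 1) - 10 ≡ 30. → (1, 30)
5P: (1, 30) + (29, 22). λ = (22 - 30)/(29 - 1) ≡ 45/28 mod 53. 28⁻¹ ≡ 36 (mod 53), so λ ≡ 30.
  x = λ² - 1 - 29 = 900 - 30 ≡ 22; y = λ·(1 - 22) - 30 ≡ 29. → (22, 29)
6P: (22, 29) + (29, 22). λ = (22 - 29)/(29 - 22) ≡ 46/7 mod 53. 7⁻¹ ≡ 38 (mod 53), so λ ≡ 52.
  x = λ² - 22 - 29 = 2704 - 51 ≡ 3; y = λ·(22 - 3) - 29 ≡ 5. → (3, 5)

(3, 5)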